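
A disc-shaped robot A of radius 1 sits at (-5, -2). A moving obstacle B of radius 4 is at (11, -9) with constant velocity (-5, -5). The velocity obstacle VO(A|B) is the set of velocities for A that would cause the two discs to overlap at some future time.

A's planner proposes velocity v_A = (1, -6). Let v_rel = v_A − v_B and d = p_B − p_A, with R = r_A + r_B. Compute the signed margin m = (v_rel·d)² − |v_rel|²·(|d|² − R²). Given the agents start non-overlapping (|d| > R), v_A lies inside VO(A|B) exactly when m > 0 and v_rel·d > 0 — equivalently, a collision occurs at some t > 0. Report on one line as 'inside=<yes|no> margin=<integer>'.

d = (16, -7),  |d|² = 305;  R = 1+4 = 5,  c = 305−5² = 280
v_rel = (6, -1),  |v_rel|² = 37;  v_rel·d = (6)·(16) + (-1)·(-7) = 103
37·t² − 206·t + 280 = 0  ⇒  m = 103² − 37·280 = 249
m = 249 > 0,  v_rel·d = 103 > 0  ⇒  inside

inside=yes margin=249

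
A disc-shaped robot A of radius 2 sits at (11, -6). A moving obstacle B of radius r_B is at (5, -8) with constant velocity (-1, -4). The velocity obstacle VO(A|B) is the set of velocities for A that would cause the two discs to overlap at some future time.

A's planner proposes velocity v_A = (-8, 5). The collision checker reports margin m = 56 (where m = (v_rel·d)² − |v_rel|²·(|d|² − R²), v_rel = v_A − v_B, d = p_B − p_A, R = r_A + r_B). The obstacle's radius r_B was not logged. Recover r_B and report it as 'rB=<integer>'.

m = 56
d = (-6, -2);  v_rel = (-7, 9),  |v_rel|² = 130
v_rel×d = (-7)·(-2) − (9)·(-6) = 68
since m = R²·130 − 68²:  R² = (4624 + 56) / 130 = 36
R = √36 = 6  ⇒  r_B = 6 − 2 = 4

rB=4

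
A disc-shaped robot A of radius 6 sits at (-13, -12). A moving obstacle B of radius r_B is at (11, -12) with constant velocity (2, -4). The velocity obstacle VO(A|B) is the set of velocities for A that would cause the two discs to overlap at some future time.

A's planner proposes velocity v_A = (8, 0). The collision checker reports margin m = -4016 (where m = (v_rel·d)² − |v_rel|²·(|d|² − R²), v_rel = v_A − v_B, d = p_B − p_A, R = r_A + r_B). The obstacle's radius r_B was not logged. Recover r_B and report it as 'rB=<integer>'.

m = -4016
d = (24, 0);  v_rel = (6, 4),  |v_rel|² = 52
v_rel×d = (6)·(0) − (4)·(24) = -96
since m = R²·52 − (-96)²:  R² = (9216 + -4016) / 52 = 100
R = √100 = 10  ⇒  r_B = 10 − 6 = 4

rB=4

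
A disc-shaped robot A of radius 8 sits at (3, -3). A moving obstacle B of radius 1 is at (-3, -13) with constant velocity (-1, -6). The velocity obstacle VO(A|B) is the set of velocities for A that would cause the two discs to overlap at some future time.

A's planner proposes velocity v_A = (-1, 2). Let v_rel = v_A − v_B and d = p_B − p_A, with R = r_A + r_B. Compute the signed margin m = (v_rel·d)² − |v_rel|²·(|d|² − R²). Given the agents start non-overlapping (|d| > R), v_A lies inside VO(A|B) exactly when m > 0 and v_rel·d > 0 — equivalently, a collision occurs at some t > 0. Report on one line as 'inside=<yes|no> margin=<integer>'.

d = (-6, -10),  |d|² = 136;  R = 8+1 = 9,  c = 136−9² = 55
v_rel = (0, 8),  |v_rel|² = 64;  v_rel·d = (0)·(-6) + (8)·(-10) = -80
64·t² + 160·t + 55 = 0  ⇒  m = (-80)² − 64·55 = 2880
m = 2880 > 0,  v_rel·d = -80 < 0  ⇒  outside

inside=no margin=2880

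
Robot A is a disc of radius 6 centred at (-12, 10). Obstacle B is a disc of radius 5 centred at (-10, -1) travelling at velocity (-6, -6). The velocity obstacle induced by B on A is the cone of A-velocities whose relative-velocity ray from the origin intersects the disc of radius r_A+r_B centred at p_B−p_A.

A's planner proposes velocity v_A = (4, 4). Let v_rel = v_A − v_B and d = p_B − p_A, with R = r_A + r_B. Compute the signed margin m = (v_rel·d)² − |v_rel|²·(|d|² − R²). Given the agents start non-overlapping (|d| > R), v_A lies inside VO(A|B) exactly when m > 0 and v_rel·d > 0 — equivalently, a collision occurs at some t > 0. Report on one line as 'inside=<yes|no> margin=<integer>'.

d = (2, -11),  |d|² = 125;  R = 6+5 = 11,  c = 125−11² = 4
v_rel = (10, 10),  |v_rel|² = 200;  v_rel·d = (10)·(2) + (10)·(-11) = -90
200·t² + 180·t + 4 = 0  ⇒  m = (-90)² − 200·4 = 7300
m = 7300 > 0,  v_rel·d = -90 < 0  ⇒  outside

inside=no margin=7300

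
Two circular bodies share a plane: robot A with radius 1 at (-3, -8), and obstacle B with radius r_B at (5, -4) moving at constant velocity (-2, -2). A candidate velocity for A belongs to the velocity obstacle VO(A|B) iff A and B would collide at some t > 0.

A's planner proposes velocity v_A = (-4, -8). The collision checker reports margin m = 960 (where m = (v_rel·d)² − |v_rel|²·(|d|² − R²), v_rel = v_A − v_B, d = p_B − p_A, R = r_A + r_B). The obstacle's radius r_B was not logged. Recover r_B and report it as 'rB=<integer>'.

m = 960
d = (8, 4);  v_rel = (-2, -6),  |v_rel|² = 40
v_rel×d = (-2)·(4) − (-6)·(8) = 40
since m = R²·40 − 40²:  R² = (1600 + 960) / 40 = 64
R = √64 = 8  ⇒  r_B = 8 − 1 = 7

rB=7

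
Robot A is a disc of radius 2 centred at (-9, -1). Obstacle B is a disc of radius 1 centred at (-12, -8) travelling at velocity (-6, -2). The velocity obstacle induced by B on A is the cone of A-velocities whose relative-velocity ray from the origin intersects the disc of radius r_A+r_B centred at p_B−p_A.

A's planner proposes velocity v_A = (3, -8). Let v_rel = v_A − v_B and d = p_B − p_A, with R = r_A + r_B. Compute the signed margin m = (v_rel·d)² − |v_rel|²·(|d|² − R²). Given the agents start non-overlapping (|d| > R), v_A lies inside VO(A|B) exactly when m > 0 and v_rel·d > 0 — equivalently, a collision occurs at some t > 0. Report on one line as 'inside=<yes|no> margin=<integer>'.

d = (-3, -7),  |d|² = 58;  R = 2+1 = 3,  c = 58−3² = 49
v_rel = (9, -6),  |v_rel|² = 117;  v_rel·d = (9)·(-3) + (-6)·(-7) = 15
117·t² − 30·t + 49 = 0  ⇒  m = 15² − 117·49 = -5508
m = -5508 < 0,  v_rel·d = 15 > 0  ⇒  outside

inside=no margin=-5508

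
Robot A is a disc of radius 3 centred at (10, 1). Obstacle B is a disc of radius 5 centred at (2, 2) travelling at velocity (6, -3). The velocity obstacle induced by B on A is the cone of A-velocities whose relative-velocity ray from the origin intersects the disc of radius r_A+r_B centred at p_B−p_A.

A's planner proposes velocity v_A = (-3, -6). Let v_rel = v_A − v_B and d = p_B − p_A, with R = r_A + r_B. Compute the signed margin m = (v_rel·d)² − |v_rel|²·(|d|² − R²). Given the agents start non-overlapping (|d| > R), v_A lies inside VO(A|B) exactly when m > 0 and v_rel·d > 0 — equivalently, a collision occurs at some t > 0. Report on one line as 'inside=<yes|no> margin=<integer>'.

d = (-8, 1),  |d|² = 65;  R = 3+5 = 8,  c = 65−8² = 1
v_rel = (-9, -3),  |v_rel|² = 90;  v_rel·d = (-9)·(-8) + (-3)·(1) = 69
90·t² − 138·t + 1 = 0  ⇒  m = 69² − 90·1 = 4671
m = 4671 > 0,  v_rel·d = 69 > 0  ⇒  inside

inside=yes margin=4671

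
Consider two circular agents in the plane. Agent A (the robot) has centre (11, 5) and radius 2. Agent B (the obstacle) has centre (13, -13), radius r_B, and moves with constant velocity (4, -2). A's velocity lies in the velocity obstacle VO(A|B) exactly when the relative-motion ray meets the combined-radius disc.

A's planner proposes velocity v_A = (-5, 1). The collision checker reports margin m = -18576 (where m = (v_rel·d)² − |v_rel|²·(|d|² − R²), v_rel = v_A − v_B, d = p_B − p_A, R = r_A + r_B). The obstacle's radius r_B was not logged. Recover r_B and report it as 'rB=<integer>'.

m = -18576
d = (2, -18);  v_rel = (-9, 3),  |v_rel|² = 90
v_rel×d = (-9)·(-18) − (3)·(2) = 156
since m = R²·90 − 156²:  R² = (24336 + -18576) / 90 = 64
R = √64 = 8  ⇒  r_B = 8 − 2 = 6

rB=6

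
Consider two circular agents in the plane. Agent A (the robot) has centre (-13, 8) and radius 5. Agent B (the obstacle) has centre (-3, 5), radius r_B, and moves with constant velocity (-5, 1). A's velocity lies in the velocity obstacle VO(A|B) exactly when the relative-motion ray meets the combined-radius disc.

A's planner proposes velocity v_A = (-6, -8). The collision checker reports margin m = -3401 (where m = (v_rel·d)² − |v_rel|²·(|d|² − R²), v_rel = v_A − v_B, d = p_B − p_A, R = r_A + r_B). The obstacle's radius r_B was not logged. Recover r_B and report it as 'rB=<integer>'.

m = -3401
d = (10, -3);  v_rel = (-1, -9),  |v_rel|² = 82
v_rel×d = (-1)·(-3) − (-9)·(10) = 93
since m = R²·82 − 93²:  R² = (8649 + -3401) / 82 = 64
R = √64 = 8  ⇒  r_B = 8 − 5 = 3

rB=3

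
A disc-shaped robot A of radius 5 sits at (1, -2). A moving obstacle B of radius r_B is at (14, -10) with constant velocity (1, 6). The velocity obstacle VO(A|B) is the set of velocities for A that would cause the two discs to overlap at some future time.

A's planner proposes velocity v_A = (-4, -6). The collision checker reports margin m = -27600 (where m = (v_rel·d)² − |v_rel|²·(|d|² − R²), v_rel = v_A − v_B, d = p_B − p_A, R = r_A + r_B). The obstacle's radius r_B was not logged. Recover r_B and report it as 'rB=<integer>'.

m = -27600
d = (13, -8);  v_rel = (-5, -12),  |v_rel|² = 169
v_rel×d = (-5)·(-8) − (-12)·(13) = 196
since m = R²·169 − 196²:  R² = (38416 + -27600) / 169 = 64
R = √64 = 8  ⇒  r_B = 8 − 5 = 3

rB=3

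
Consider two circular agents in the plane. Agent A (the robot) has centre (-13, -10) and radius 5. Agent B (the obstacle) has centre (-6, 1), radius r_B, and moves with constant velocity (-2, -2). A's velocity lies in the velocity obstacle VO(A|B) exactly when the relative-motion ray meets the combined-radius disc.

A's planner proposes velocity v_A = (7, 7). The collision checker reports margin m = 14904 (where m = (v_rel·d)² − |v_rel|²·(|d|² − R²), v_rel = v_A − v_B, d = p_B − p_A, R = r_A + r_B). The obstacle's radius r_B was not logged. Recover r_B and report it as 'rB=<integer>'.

m = 14904
d = (7, 11);  v_rel = (9, 9),  |v_rel|² = 162
v_rel×d = (9)·(11) − (9)·(7) = 36
since m = R²·162 − 36²:  R² = (1296 + 14904) / 162 = 100
R = √100 = 10  ⇒  r_B = 10 − 5 = 5

rB=5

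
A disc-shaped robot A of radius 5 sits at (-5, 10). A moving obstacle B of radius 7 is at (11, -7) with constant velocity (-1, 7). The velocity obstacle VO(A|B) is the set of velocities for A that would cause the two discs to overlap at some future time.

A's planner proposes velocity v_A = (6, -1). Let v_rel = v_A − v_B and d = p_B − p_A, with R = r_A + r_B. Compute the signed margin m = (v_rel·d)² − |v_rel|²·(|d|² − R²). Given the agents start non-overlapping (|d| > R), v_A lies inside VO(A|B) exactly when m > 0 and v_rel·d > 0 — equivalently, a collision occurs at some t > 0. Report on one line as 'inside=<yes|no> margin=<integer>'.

d = (16, -17),  |d|² = 545;  R = 5+7 = 12,  c = 545−12² = 401
v_rel = (7, -8),  |v_rel|² = 113;  v_rel·d = (7)·(16) + (-8)·(-17) = 248
113·t² − 496·t + 401 = 0  ⇒  m = 248² − 113·401 = 16191
m = 16191 > 0,  v_rel·d = 248 > 0  ⇒  inside

inside=yes margin=16191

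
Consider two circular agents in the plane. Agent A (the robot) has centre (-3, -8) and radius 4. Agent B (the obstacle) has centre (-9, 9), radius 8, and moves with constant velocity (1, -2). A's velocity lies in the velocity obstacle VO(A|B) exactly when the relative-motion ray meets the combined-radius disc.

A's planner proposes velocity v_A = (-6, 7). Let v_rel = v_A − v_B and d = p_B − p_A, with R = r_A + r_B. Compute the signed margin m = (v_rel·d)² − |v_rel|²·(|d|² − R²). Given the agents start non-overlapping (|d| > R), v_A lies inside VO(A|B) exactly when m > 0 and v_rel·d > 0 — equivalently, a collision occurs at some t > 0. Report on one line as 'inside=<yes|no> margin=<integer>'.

d = (-6, 17),  |d|² = 325;  R = 4+8 = 12,  c = 325−12² = 181
v_rel = (-7, 9),  |v_rel|² = 130;  v_rel·d = (-7)·(-6) + (9)·(17) = 195
130·t² − 390·t + 181 = 0  ⇒  m = 195² − 130·181 = 14495
m = 14495 > 0,  v_rel·d = 195 > 0  ⇒  inside

inside=yes margin=14495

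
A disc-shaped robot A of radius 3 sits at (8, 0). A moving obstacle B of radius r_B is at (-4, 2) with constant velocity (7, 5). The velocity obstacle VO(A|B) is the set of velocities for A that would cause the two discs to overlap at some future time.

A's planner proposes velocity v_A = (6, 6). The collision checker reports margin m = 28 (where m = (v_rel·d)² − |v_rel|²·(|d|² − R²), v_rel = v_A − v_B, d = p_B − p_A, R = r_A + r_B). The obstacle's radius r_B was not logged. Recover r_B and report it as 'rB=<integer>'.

m = 28
d = (-12, 2);  v_rel = (-1, 1),  |v_rel|² = 2
v_rel×d = (-1)·(2) − (1)·(-12) = 10
since m = R²·2 − 10²:  R² = (100 + 28) / 2 = 64
R = √64 = 8  ⇒  r_B = 8 − 3 = 5

rB=5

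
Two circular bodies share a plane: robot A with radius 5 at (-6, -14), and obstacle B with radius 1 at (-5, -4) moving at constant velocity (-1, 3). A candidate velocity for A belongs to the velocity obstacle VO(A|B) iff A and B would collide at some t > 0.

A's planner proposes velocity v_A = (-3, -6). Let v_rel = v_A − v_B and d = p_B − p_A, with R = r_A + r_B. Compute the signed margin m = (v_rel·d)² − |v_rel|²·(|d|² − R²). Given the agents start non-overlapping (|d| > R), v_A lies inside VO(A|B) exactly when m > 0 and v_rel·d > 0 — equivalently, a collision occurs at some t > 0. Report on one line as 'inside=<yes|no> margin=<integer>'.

d = (1, 10),  |d|² = 101;  R = 5+1 = 6,  c = 101−6² = 65
v_rel = (-2, -9),  |v_rel|² = 85;  v_rel·d = (-2)·(1) + (-9)·(10) = -92
85·t² + 184·t + 65 = 0  ⇒  m = (-92)² − 85·65 = 2939
m = 2939 > 0,  v_rel·d = -92 < 0  ⇒  outside

inside=no margin=2939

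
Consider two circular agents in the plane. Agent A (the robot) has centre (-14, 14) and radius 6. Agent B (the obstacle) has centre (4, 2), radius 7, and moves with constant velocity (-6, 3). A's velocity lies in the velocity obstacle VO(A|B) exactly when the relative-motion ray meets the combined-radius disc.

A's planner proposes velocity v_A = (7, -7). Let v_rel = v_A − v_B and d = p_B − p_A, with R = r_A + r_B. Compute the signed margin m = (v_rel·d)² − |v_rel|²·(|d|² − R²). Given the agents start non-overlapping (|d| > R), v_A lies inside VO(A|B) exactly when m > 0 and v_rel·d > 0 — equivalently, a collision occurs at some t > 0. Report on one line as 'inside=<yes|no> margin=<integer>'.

d = (18, -12),  |d|² = 468;  R = 6+7 = 13,  c = 468−13² = 299
v_rel = (13, -10),  |v_rel|² = 269;  v_rel·d = (13)·(18) + (-10)·(-12) = 354
269·t² − 708·t + 299 = 0  ⇒  m = 354² − 269·299 = 44885
m = 44885 > 0,  v_rel·d = 354 > 0  ⇒  inside

inside=yes margin=44885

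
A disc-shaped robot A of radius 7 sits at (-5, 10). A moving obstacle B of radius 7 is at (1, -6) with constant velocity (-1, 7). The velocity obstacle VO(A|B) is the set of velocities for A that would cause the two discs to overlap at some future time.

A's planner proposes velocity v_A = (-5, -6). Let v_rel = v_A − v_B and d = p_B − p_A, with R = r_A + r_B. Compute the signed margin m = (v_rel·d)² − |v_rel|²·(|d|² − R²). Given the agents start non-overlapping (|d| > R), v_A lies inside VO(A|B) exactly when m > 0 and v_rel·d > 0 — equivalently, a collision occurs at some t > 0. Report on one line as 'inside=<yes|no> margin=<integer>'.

d = (6, -16),  |d|² = 292;  R = 7+7 = 14,  c = 292−14² = 96
v_rel = (-4, -13),  |v_rel|² = 185;  v_rel·d = (-4)·(6) + (-13)·(-16) = 184
185·t² − 368·t + 96 = 0  ⇒  m = 184² − 185·96 = 16096
m = 16096 > 0,  v_rel·d = 184 > 0  ⇒  inside

inside=yes margin=16096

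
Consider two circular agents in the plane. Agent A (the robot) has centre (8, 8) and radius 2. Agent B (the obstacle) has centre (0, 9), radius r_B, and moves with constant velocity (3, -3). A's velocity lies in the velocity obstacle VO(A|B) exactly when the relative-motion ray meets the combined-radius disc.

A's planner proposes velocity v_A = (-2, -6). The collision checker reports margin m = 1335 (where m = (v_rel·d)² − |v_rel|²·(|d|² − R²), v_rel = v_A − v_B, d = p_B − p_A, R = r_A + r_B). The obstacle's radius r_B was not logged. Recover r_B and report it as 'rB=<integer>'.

m = 1335
d = (-8, 1);  v_rel = (-5, -3),  |v_rel|² = 34
v_rel×d = (-5)·(1) − (-3)·(-8) = -29
since m = R²·34 − (-29)²:  R² = (841 + 1335) / 34 = 64
R = √64 = 8  ⇒  r_B = 8 − 2 = 6

rB=6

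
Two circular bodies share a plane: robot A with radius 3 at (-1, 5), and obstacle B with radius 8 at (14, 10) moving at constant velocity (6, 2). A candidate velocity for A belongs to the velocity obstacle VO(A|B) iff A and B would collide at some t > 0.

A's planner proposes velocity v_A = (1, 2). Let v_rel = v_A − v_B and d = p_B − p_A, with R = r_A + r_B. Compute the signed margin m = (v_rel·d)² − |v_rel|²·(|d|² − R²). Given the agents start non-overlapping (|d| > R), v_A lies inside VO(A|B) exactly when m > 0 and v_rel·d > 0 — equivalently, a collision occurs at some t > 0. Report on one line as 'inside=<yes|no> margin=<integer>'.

d = (15, 5),  |d|² = 250;  R = 3+8 = 11,  c = 250−11² = 129
v_rel = (-5, 0),  |v_rel|² = 25;  v_rel·d = (-5)·(15) + (0)·(5) = -75
25·t² + 150·t + 129 = 0  ⇒  m = (-75)² − 25·129 = 2400
m = 2400 > 0,  v_rel·d = -75 < 0  ⇒  outside

inside=no margin=2400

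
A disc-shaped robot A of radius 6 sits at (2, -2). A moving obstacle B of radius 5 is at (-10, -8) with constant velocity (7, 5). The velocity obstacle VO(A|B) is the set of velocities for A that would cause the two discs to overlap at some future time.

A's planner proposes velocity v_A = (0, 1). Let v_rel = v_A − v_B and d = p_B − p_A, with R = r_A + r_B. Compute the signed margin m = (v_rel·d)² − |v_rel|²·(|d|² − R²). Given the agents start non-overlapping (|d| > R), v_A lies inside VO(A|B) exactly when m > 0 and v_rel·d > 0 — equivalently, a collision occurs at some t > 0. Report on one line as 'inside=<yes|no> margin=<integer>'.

d = (-12, -6),  |d|² = 180;  R = 6+5 = 11,  c = 180−11² = 59
v_rel = (-7, -4),  |v_rel|² = 65;  v_rel·d = (-7)·(-12) + (-4)·(-6) = 108
65·t² − 216·t + 59 = 0  ⇒  m = 108² − 65·59 = 7829
m = 7829 > 0,  v_rel·d = 108 > 0  ⇒  inside

inside=yes margin=7829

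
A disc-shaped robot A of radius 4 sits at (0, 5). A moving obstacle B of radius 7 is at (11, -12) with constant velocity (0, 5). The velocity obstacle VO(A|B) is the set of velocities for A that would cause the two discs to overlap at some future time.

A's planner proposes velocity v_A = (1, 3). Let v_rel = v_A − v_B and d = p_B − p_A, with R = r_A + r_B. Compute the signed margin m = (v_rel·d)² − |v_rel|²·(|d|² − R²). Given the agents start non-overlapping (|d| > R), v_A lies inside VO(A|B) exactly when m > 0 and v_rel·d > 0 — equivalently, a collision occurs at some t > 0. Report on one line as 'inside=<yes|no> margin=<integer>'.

d = (11, -17),  |d|² = 410;  R = 4+7 = 11,  c = 410−11² = 289
v_rel = (1, -2),  |v_rel|² = 5;  v_rel·d = (1)·(11) + (-2)·(-17) = 45
5·t² − 90·t + 289 = 0  ⇒  m = 45² − 5·289 = 580
m = 580 > 0,  v_rel·d = 45 > 0  ⇒  inside

inside=yes margin=580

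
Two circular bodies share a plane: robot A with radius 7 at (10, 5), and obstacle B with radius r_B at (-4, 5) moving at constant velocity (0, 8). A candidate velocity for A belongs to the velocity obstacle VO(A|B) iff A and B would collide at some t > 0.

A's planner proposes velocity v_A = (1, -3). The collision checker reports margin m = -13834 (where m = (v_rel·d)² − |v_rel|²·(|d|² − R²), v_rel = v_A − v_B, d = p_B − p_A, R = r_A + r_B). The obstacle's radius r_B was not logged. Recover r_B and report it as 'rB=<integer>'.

m = -13834
d = (-14, 0);  v_rel = (1, -11),  |v_rel|² = 122
v_rel×d = (1)·(0) − (-11)·(-14) = -154
since m = R²·122 − (-154)²:  R² = (23716 + -13834) / 122 = 81
R = √81 = 9  ⇒  r_B = 9 − 7 = 2

rB=2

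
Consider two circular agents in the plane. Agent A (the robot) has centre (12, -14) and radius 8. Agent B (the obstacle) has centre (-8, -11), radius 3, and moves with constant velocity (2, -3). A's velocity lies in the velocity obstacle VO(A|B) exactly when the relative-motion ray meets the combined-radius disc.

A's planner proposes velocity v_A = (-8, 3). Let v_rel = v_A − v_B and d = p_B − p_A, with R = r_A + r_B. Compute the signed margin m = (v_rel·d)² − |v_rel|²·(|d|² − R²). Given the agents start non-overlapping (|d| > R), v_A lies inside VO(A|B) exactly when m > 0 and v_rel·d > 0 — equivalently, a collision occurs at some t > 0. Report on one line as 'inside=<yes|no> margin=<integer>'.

d = (-20, 3),  |d|² = 409;  R = 8+3 = 11,  c = 409−11² = 288
v_rel = (-10, 6),  |v_rel|² = 136;  v_rel·d = (-10)·(-20) + (6)·(3) = 218
136·t² − 436·t + 288 = 0  ⇒  m = 218² − 136·288 = 8356
m = 8356 > 0,  v_rel·d = 218 > 0  ⇒  inside

inside=yes margin=8356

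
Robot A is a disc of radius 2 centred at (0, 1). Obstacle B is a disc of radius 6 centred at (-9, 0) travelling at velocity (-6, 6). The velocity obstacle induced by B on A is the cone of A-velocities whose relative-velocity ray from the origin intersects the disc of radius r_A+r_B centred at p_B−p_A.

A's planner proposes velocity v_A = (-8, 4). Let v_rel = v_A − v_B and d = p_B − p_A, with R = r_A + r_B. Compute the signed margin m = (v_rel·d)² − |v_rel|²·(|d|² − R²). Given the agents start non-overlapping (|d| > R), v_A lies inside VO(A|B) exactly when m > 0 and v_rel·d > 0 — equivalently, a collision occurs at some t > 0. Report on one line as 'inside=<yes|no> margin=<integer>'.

d = (-9, -1),  |d|² = 82;  R = 2+6 = 8,  c = 82−8² = 18
v_rel = (-2, -2),  |v_rel|² = 8;  v_rel·d = (-2)·(-9) + (-2)·(-1) = 20
8·t² − 40·t + 18 = 0  ⇒  m = 20² − 8·18 = 256
m = 256 > 0,  v_rel·d = 20 > 0  ⇒  inside

inside=yes margin=256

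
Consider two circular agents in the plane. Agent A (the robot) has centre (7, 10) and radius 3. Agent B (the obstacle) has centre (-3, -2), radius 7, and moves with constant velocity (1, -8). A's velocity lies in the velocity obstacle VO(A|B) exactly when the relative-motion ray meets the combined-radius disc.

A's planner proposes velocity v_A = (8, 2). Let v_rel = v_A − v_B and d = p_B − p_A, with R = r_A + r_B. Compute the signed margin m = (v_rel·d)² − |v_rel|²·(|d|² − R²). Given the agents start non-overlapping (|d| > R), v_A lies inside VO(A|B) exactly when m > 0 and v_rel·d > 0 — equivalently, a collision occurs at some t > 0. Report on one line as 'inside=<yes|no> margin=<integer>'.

d = (-10, -12),  |d|² = 244;  R = 3+7 = 10,  c = 244−10² = 144
v_rel = (7, 10),  |v_rel|² = 149;  v_rel·d = (7)·(-10) + (10)·(-12) = -190
149·t² + 380·t + 144 = 0  ⇒  m = (-190)² − 149·144 = 14644
m = 14644 > 0,  v_rel·d = -190 < 0  ⇒  outside

inside=no margin=14644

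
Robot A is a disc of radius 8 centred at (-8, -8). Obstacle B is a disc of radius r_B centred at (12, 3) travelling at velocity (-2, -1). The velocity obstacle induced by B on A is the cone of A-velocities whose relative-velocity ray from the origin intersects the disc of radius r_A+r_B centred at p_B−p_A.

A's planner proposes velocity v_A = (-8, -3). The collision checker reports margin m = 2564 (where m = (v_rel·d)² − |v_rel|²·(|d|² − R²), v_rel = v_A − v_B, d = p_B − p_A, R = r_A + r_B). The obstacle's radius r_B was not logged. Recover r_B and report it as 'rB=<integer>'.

m = 2564
d = (20, 11);  v_rel = (-6, -2),  |v_rel|² = 40
v_rel×d = (-6)·(11) − (-2)·(20) = -26
since m = R²·40 − (-26)²:  R² = (676 + 2564) / 40 = 81
R = √81 = 9  ⇒  r_B = 9 − 8 = 1

rB=1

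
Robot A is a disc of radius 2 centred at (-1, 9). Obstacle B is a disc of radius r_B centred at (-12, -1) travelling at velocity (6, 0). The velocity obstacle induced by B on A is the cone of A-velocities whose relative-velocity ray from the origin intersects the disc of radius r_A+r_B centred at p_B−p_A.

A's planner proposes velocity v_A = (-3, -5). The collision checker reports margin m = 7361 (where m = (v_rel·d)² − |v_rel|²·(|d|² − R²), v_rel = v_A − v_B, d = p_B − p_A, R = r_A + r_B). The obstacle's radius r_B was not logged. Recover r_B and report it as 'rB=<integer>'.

m = 7361
d = (-11, -10);  v_rel = (-9, -5),  |v_rel|² = 106
v_rel×d = (-9)·(-10) − (-5)·(-11) = 35
since m = R²·106 − 35²:  R² = (1225 + 7361) / 106 = 81
R = √81 = 9  ⇒  r_B = 9 − 2 = 7

rB=7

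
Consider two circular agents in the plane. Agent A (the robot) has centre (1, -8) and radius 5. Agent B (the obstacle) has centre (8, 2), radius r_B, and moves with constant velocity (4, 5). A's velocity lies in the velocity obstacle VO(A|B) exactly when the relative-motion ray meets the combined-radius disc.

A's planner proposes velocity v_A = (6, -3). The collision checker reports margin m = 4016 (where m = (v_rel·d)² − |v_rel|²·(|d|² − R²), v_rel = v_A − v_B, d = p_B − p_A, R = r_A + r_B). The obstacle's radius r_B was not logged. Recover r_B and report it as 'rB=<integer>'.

m = 4016
d = (7, 10);  v_rel = (2, -8),  |v_rel|² = 68
v_rel×d = (2)·(10) − (-8)·(7) = 76
since m = R²·68 − 76²:  R² = (5776 + 4016) / 68 = 144
R = √144 = 12  ⇒  r_B = 12 − 5 = 7

rB=7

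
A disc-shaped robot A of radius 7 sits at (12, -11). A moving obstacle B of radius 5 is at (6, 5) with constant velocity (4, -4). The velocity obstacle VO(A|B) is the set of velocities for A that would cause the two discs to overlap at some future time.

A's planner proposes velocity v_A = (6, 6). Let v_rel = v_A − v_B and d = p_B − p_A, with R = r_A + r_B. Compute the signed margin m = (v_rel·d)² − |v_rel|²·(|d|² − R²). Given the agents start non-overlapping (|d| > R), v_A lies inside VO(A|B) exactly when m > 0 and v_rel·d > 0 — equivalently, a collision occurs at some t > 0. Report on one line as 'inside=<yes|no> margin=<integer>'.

d = (-6, 16),  |d|² = 292;  R = 7+5 = 12,  c = 292−12² = 148
v_rel = (2, 10),  |v_rel|² = 104;  v_rel·d = (2)·(-6) + (10)·(16) = 148
104·t² − 296·t + 148 = 0  ⇒  m = 148² − 104·148 = 6512
m = 6512 > 0,  v_rel·d = 148 > 0  ⇒  inside

inside=yes margin=6512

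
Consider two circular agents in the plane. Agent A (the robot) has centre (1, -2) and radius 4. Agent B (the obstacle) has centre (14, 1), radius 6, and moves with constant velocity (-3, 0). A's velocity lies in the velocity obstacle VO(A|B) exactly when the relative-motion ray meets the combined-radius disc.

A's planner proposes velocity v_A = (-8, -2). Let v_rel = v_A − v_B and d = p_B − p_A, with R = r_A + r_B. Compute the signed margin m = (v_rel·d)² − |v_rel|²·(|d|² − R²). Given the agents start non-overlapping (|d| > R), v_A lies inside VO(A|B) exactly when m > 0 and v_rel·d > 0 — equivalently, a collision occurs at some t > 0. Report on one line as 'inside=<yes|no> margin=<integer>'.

d = (13, 3),  |d|² = 178;  R = 4+6 = 10,  c = 178−10² = 78
v_rel = (-5, -2),  |v_rel|² = 29;  v_rel·d = (-5)·(13) + (-2)·(3) = -71
29·t² + 142·t + 78 = 0  ⇒  m = (-71)² − 29·78 = 2779
m = 2779 > 0,  v_rel·d = -71 < 0  ⇒  outside

inside=no margin=2779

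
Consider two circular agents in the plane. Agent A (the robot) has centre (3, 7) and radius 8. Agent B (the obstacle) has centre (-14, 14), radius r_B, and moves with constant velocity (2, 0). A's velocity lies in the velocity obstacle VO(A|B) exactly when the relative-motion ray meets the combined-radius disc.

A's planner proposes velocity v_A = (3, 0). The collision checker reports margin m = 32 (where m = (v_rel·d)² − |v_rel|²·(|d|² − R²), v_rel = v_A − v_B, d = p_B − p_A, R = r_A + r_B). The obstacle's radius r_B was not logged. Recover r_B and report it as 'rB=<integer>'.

m = 32
d = (-17, 7);  v_rel = (1, 0),  |v_rel|² = 1
v_rel×d = (1)·(7) − (0)·(-17) = 7
since m = R²·1 − 7²:  R² = (49 + 32) / 1 = 81
R = √81 = 9  ⇒  r_B = 9 − 8 = 1

rB=1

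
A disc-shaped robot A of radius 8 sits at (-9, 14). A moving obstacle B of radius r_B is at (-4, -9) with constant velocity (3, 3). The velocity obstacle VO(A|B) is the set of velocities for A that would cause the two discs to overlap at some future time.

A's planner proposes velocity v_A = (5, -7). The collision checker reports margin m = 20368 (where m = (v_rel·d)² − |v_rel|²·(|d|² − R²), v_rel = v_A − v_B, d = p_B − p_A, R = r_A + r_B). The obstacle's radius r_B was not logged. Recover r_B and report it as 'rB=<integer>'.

m = 20368
d = (5, -23);  v_rel = (2, -10),  |v_rel|² = 104
v_rel×d = (2)·(-23) − (-10)·(5) = 4
since m = R²·104 − 4²:  R² = (16 + 20368) / 104 = 196
R = √196 = 14  ⇒  r_B = 14 − 8 = 6

rB=6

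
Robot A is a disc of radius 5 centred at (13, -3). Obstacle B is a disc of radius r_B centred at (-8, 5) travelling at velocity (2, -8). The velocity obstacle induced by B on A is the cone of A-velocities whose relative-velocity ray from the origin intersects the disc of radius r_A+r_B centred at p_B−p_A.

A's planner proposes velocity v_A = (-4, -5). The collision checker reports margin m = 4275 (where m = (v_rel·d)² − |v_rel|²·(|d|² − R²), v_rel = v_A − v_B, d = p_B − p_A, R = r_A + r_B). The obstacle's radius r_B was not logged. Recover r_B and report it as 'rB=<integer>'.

m = 4275
d = (-21, 8);  v_rel = (-6, 3),  |v_rel|² = 45
v_rel×d = (-6)·(8) − (3)·(-21) = 15
since m = R²·45 − 15²:  R² = (225 + 4275) / 45 = 100
R = √100 = 10  ⇒  r_B = 10 − 5 = 5

rB=5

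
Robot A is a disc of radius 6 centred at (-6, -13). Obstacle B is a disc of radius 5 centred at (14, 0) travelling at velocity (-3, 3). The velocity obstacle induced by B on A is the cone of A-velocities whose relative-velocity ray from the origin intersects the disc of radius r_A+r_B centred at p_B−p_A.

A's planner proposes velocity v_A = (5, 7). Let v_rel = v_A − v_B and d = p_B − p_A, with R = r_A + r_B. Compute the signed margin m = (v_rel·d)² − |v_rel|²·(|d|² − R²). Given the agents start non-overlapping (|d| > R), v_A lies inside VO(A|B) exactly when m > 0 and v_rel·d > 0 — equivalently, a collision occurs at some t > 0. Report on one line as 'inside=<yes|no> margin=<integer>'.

d = (20, 13),  |d|² = 569;  R = 6+5 = 11,  c = 569−11² = 448
v_rel = (8, 4),  |v_rel|² = 80;  v_rel·d = (8)·(20) + (4)·(13) = 212
80·t² − 424·t + 448 = 0  ⇒  m = 212² − 80·448 = 9104
m = 9104 > 0,  v_rel·d = 212 > 0  ⇒  inside

inside=yes margin=9104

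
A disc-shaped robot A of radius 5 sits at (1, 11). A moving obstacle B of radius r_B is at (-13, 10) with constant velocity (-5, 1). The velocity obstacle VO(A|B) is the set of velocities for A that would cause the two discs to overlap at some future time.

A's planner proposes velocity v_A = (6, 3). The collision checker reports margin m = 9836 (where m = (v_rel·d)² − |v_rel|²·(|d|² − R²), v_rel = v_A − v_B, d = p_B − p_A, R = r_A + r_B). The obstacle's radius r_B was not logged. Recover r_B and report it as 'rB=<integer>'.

m = 9836
d = (-14, -1);  v_rel = (11, 2),  |v_rel|² = 125
v_rel×d = (11)·(-1) − (2)·(-14) = 17
since m = R²·125 − 17²:  R² = (289 + 9836) / 125 = 81
R = √81 = 9  ⇒  r_B = 9 − 5 = 4

rB=4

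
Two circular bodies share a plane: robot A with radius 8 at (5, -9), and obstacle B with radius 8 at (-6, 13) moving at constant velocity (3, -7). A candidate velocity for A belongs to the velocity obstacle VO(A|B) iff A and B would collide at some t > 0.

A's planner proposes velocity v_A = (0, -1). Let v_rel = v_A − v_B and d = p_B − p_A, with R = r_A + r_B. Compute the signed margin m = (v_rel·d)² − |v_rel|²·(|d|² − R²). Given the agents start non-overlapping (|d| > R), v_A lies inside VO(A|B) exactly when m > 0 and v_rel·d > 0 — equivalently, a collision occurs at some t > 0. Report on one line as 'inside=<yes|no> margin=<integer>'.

d = (-11, 22),  |d|² = 605;  R = 8+8 = 16,  c = 605−16² = 349
v_rel = (-3, 6),  |v_rel|² = 45;  v_rel·d = (-3)·(-11) + (6)·(22) = 165
45·t² − 330·t + 349 = 0  ⇒  m = 165² − 45·349 = 11520
m = 11520 > 0,  v_rel·d = 165 > 0  ⇒  inside

inside=yes margin=11520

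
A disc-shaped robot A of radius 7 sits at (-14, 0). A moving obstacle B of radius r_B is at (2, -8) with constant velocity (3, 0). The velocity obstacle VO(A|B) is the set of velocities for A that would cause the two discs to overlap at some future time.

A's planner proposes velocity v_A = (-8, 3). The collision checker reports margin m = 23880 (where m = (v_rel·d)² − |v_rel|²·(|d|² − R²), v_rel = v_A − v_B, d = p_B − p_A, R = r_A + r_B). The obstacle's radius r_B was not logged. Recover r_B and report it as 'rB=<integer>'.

m = 23880
d = (16, -8);  v_rel = (-11, 3),  |v_rel|² = 130
v_rel×d = (-11)·(-8) − (3)·(16) = 40
since m = R²·130 − 40²:  R² = (1600 + 23880) / 130 = 196
R = √196 = 14  ⇒  r_B = 14 − 7 = 7

rB=7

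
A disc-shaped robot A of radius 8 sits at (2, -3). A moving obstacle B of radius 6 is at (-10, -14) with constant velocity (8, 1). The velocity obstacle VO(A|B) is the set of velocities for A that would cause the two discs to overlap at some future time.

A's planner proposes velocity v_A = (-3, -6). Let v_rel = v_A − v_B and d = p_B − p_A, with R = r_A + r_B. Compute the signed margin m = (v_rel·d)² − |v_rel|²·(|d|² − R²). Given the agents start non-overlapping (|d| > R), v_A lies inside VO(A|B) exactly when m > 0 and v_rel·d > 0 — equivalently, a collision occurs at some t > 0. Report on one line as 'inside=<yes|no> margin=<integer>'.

d = (-12, -11),  |d|² = 265;  R = 8+6 = 14,  c = 265−14² = 69
v_rel = (-11, -7),  |v_rel|² = 170;  v_rel·d = (-11)·(-12) + (-7)·(-11) = 209
170·t² − 418·t + 69 = 0  ⇒  m = 209² − 170·69 = 31951
m = 31951 > 0,  v_rel·d = 209 > 0  ⇒  inside

inside=yes margin=31951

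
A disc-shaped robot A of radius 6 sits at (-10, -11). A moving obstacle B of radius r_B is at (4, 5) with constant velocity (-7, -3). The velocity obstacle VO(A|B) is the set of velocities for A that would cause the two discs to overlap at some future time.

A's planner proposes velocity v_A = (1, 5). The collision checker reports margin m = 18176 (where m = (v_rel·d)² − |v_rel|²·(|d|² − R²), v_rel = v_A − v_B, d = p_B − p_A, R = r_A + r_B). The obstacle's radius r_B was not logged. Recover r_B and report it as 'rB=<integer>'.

m = 18176
d = (14, 16);  v_rel = (8, 8),  |v_rel|² = 128
v_rel×d = (8)·(16) − (8)·(14) = 16
since m = R²·128 − 16²:  R² = (256 + 18176) / 128 = 144
R = √144 = 12  ⇒  r_B = 12 − 6 = 6

rB=6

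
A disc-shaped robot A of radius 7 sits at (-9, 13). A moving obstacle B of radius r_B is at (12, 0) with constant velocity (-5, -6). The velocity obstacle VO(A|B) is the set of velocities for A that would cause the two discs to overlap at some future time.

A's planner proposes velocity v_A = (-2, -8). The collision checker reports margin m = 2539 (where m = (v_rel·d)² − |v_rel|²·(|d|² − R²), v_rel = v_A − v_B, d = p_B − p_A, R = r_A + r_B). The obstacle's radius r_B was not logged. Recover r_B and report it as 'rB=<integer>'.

m = 2539
d = (21, -13);  v_rel = (3, -2),  |v_rel|² = 13
v_rel×d = (3)·(-13) − (-2)·(21) = 3
since m = R²·13 − 3²:  R² = (9 + 2539) / 13 = 196
R = √196 = 14  ⇒  r_B = 14 − 7 = 7

rB=7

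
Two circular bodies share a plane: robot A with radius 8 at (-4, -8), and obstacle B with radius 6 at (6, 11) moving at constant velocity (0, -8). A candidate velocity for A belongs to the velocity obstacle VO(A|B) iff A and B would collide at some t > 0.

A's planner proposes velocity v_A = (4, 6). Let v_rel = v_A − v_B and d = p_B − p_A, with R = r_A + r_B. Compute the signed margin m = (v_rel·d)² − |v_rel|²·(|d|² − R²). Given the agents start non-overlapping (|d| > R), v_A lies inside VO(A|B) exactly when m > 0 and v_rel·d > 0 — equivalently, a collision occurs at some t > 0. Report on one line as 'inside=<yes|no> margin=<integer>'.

d = (10, 19),  |d|² = 461;  R = 8+6 = 14,  c = 461−14² = 265
v_rel = (4, 14),  |v_rel|² = 212;  v_rel·d = (4)·(10) + (14)·(19) = 306
212·t² − 612·t + 265 = 0  ⇒  m = 306² − 212·265 = 37456
m = 37456 > 0,  v_rel·d = 306 > 0  ⇒  inside

inside=yes margin=37456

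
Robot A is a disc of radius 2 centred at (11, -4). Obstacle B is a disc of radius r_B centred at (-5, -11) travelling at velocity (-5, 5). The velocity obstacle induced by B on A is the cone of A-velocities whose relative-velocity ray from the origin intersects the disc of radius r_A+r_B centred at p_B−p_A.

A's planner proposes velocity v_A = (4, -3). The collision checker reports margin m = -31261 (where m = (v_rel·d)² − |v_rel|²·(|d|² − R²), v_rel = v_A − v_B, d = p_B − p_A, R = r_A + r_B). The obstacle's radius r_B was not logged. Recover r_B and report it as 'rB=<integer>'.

m = -31261
d = (-16, -7);  v_rel = (9, -8),  |v_rel|² = 145
v_rel×d = (9)·(-7) − (-8)·(-16) = -191
since m = R²·145 − (-191)²:  R² = (36481 + -31261) / 145 = 36
R = √36 = 6  ⇒  r_B = 6 − 2 = 4

rB=4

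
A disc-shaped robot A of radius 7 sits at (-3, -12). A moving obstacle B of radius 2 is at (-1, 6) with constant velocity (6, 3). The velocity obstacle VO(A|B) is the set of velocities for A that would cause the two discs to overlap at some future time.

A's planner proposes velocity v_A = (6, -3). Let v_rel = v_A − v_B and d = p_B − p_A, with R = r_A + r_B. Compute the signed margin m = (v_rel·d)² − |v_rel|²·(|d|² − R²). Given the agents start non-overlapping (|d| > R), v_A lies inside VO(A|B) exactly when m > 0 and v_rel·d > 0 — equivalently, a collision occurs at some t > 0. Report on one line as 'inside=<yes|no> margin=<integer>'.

d = (2, 18),  |d|² = 328;  R = 7+2 = 9,  c = 328−9² = 247
v_rel = (0, -6),  |v_rel|² = 36;  v_rel·d = (0)·(2) + (-6)·(18) = -108
36·t² + 216·t + 247 = 0  ⇒  m = (-108)² − 36·247 = 2772
m = 2772 > 0,  v_rel·d = -108 < 0  ⇒  outside

inside=no margin=2772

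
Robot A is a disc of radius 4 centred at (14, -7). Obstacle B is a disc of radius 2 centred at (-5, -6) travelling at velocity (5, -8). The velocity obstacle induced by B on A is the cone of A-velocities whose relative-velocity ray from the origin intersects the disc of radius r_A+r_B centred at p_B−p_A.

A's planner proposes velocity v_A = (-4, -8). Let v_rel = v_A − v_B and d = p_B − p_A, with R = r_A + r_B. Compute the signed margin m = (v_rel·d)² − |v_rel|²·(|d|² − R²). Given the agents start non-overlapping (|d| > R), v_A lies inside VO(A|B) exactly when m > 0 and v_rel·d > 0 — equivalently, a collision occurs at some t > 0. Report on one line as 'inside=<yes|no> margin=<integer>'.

d = (-19, 1),  |d|² = 362;  R = 4+2 = 6,  c = 362−6² = 326
v_rel = (-9, 0),  |v_rel|² = 81;  v_rel·d = (-9)·(-19) + (0)·(1) = 171
81·t² − 342·t + 326 = 0  ⇒  m = 171² − 81·326 = 2835
m = 2835 > 0,  v_rel·d = 171 > 0  ⇒  inside

inside=yes margin=2835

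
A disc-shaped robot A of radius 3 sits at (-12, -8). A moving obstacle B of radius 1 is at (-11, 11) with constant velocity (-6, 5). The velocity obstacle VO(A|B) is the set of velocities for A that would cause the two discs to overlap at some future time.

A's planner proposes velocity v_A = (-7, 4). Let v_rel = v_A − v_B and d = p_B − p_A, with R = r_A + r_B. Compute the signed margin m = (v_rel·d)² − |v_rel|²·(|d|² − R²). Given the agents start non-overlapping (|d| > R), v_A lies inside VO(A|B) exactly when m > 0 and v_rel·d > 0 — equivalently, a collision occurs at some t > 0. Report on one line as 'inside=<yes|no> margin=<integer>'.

d = (1, 19),  |d|² = 362;  R = 3+1 = 4,  c = 362−4² = 346
v_rel = (-1, -1),  |v_rel|² = 2;  v_rel·d = (-1)·(1) + (-1)·(19) = -20
2·t² + 40·t + 346 = 0  ⇒  m = (-20)² − 2·346 = -292
m = -292 < 0,  v_rel·d = -20 < 0  ⇒  outside

inside=no margin=-292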